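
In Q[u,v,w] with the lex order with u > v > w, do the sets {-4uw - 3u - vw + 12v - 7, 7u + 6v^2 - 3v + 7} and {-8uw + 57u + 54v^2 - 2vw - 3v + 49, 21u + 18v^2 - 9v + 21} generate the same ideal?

Since reduced Gröbner bases are canonical representatives of ideals under a given ordering, it suffices to compute and compare them.
Buchberger on the first generating set:
f_1 = -4uw - 3u - vw + 12v - 7, LT = uw.
f_2 = 7u + 6v^2 - 3v + 7, LT = u.

S(f_1,f_2): lcm = uw. S = 3/4u - 6/7v^2w + 19/28vw - 3v - w + 7/4.
  leading term u: subtract (3/28)·f_2 from 3/4u - 6/7v^2w + 19/28vw - 3v - w + 7/4 → -6/7v^2w - 9/14v^2 + 19/28vw - 75/28v - w + 1
  leading term v^2w: no divisor's leading term divides it; move -6/7v^2w to the remainder.
  leading term v^2: no divisor's leading term divides it; move -9/14v^2 to the remainder.
  leading term vw: no divisor's leading term divides it; move 19/28vw to the remainder.
  leading term v: no divisor's leading term divides it; move -75/28v to the remainder.
  leading term w: no divisor's leading term divides it; move -w to the remainder.
  leading term 1: no divisor's leading term divides it; move 1 to the remainder.
  remainder -6/7v^2w - 9/14v^2 + 19/28vw - 75/28v - w + 1 ≠ 0; add g_3 = -6/7v^2w - 9/14v^2 + 19/28vw - 75/28v - w + 1 to the basis.

The other S-polynomials (S(f_1,g_3), S(f_2,g_3)) all reduce to 0 modulo the current basis, so we have a Gröbner basis.
Inter-reduce: drop elements whose leading term is divisible by another's, tail-reduce, and make monic.
Reduced Gröbner basis: {u + 6/7v^2 - 3/7v + 1, v^2w + 3/4v^2 - 19/24vw + 25/8v + 7/6w - 7/6}.

Buchberger on the second generating set:
h_1 = -8uw + 57u + 54v^2 - 2vw - 3v + 49, LT = uw.
h_2 = 21u + 18v^2 - 9v + 21, LT = u.

S(h_1,h_2): lcm = uw. S = -57/8u - 6/7v^2w - 27/4v^2 + 19/28vw + 3/8v - w - 49/8.
  leading term u: subtract (-19/56)·h_2 from -57/8u - 6/7v^2w - 27/4v^2 + 19/28vw + 3/8v - w - 49/8 → -6/7v^2w - 9/14v^2 + 19/28vw - 75/28v - w + 1
  leading term v^2w: no divisor's leading term divides it; move -6/7v^2w to the remainder.
  leading term v^2: no divisor's leading term divides it; move -9/14v^2 to the remainder.
  leading term vw: no divisor's leading term divides it; move 19/28vw to the remainder.
  leading term v: no divisor's leading term divides it; move -75/28v to the remainder.
  leading term w: no divisor's leading term divides it; move -w to the remainder.
  leading term 1: no divisor's leading term divides it; move 1 to the remainder.
  remainder -6/7v^2w - 9/14v^2 + 19/28vw - 75/28v - w + 1 ≠ 0; add k_3 = -6/7v^2w - 9/14v^2 + 19/28vw - 75/28v - w + 1 to the basis.

The other S-polynomials (S(h_1,k_3), S(h_2,k_3)) all reduce to 0 modulo the current basis, so we have a Gröbner basis.
Inter-reduce: drop elements whose leading term is divisible by another's, tail-reduce, and make monic.
Reduced Gröbner basis: {u + 6/7v^2 - 3/7v + 1, v^2w + 3/4v^2 - 19/24vw + 25/8v + 7/6w - 7/6}.

The two bases agree; hence the ideals are identical.
The same test decides containment: I ⊆ J iff every generator of I reduces to 0 modulo a Gröbner basis of J.

Yes, the ideals are equal.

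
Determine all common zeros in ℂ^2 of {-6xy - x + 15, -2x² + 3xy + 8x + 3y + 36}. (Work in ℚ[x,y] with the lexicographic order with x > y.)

{(-3, -1), (27/8 + sqrt(809)/8, -83/12 + sqrt(809)/4), (27/8 - sqrt(809)/8, -sqrt(809)/4 - 83/12)}

Compute a lex Gröbner basis by Buchberger's algorithm.
f_1 = -6xy - x + 15, LT = xy.
f_2 = -2x² + 3xy + 8x + 3y + 36, LT = x².

S(f_1,f_2): lcm = x²y. S = ⅙x² + 3/2xy² + 4xy - 5/2x + 3/2y² + 18y.
  reduce S modulo (f_1, f_2):
  remainder -5/2x + 3/2y² + 22y + 13 ≠ 0; add h_3 = -5/2x + 3/2y² + 22y + 13 to the basis.

S(f_1,h_3): lcm = xy. S = ⅙x + ⅗y³ + 44/5y² + 26/5y - 5/2.
  reduce S modulo (f_1, f_2, h_3):
  remainder ⅗y³ + 89/10y² + 20/3y - 49/30 ≠ 0; add h_4 = ⅗y³ + 89/10y² + 20/3y - 49/30 to the basis.

The other S-polynomials (S(f_2,h_3), S(f_1,h_4), S(f_2,h_4), S(h_3,h_4)) all reduce to 0 modulo the current basis, so we have a Gröbner basis.
Inter-reduce: drop elements whose leading term is divisible by another's, tail-reduce, and make monic.
Reduced Gröbner basis: {x - ⅗y² - 44/5y - 26/5, y³ + 89/6y² + 100/9y - 49/18}.

Elimination: the polynomial y³ + 89/6y² + 100/9y - 49/18 lies in the elimination ideal for y, so y ∈ {-1, -83/12 + sqrt(809)/4, -sqrt(809)/4 - 83/12}. For each such y, the remaining basis elements (now univariate) give the rest of the solution.
  y = -1: the earlier basis element becomes x + 3 = 0, giving x = -3 — point (-3, -1).
  y = -83/12 + sqrt(809)/4: the earlier basis element becomes x - sqrt(809)/8 - 27/8 = 0, giving x = 27/8 + sqrt(809)/8 — point (27/8 + sqrt(809)/8, -83/12 + sqrt(809)/4).
  y = -sqrt(809)/4 - 83/12: the earlier basis element becomes x - 27/8 + sqrt(809)/8 = 0, giving x = 27/8 - sqrt(809)/8 — point (27/8 - sqrt(809)/8, -sqrt(809)/4 - 83/12).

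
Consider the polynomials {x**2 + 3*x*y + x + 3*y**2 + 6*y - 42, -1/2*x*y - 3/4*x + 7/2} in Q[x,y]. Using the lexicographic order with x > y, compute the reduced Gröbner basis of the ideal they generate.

Buchberger's algorithm terminates because the ascending chain of leading-term ideals stabilizes.

f_1 = x**2 + 3*x*y + x + 3*y**2 + 6*y - 42, LT = x**2.
f_2 = -1/2*x*y - 3/4*x + 7/2, LT = x*y.

S(f_1,f_2): lcm = x**2*y. S = -3/2*x**2 + 3*x*y**2 + x*y + 7*x + 3*y**3 + 6*y**2 - 42*y.
  leading term x**2: subtract (-3/2)·f_1 from -3/2*x**2 + 3*x*y**2 + x*y + 7*x + 3*y**3 + 6*y**2 - 42*y → 3*x*y**2 + 11/2*x*y + 17/2*x + 3*y**3 + 21/2*y**2 - 33*y - 63
  leading term x*y**2: subtract (-6*y)·f_2 from 3*x*y**2 + 11/2*x*y + 17/2*x + 3*y**3 + 21/2*y**2 - 33*y - 63 → x*y + 17/2*x + 3*y**3 + 21/2*y**2 - 12*y - 63
  leading term x*y: subtract (-2)·f_2 from x*y + 17/2*x + 3*y**3 + 21/2*y**2 - 12*y - 63 → 7*x + 3*y**3 + 21/2*y**2 - 12*y - 56
  leading term x: no divisor's leading term divides it; move 7*x to the remainder.
  leading term y**3: no divisor's leading term divides it; move 3*y**3 to the remainder.
  leading term y**2: no divisor's leading term divides it; move 21/2*y**2 to the remainder.
  leading term y: no divisor's leading term divides it; move -12*y to the remainder.
  leading term 1: no divisor's leading term divides it; move -56 to the remainder.
  remainder 7*x + 3*y**3 + 21/2*y**2 - 12*y - 56 ≠ 0; add g_3 = 7*x + 3*y**3 + 21/2*y**2 - 12*y - 56 to the basis.

S(f_2,g_3): lcm = x*y. S = 3/2*x - 3/7*y**4 - 3/2*y**3 + 12/7*y**2 + 8*y - 7.
  leading term x: subtract (3/14)·g_3 from 3/2*x - 3/7*y**4 - 3/2*y**3 + 12/7*y**2 + 8*y - 7 → -3/7*y**4 - 15/7*y**3 - 15/28*y**2 + 74/7*y + 5
  leading term y**4: no divisor's leading term divides it; move -3/7*y**4 to the remainder.
  leading term y**3: no divisor's leading term divides it; move -15/7*y**3 to the remainder.
  leading term y**2: no divisor's leading term divides it; move -15/28*y**2 to the remainder.
  leading term y: no divisor's leading term divides it; move 74/7*y to the remainder.
  leading term 1: no divisor's leading term divides it; move 5 to the remainder.
  remainder -3/7*y**4 - 15/7*y**3 - 15/28*y**2 + 74/7*y + 5 ≠ 0; add g_4 = -3/7*y**4 - 15/7*y**3 - 15/28*y**2 + 74/7*y + 5 to the basis.

The other S-polynomials (S(f_1,g_3), S(f_1,g_4), S(f_2,g_4), S(g_3,g_4)) all reduce to 0 modulo the current basis, so we have a Gröbner basis.
Inter-reduce: drop elements whose leading term is divisible by another's, tail-reduce, and make monic.

G = {x + 3/7*y**3 + 3/2*y**2 - 12/7*y - 8, y**4 + 5*y**3 + 5/4*y**2 - 74/3*y - 35/3}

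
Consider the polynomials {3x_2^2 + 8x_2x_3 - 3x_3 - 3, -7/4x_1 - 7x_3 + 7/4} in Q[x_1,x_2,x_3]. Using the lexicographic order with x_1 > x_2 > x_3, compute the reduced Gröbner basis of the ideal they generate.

f_1 = 3x_2^2 + 8x_2x_3 - 3x_3 - 3, LT = x_2^2.
f_2 = -7/4x_1 - 7x_3 + 7/4, LT = x_1.

The S-polynomials (S(f_1,f_2)) all reduce to 0 modulo the current basis, so we have a Gröbner basis.

G = {x_1 + 4x_3 - 1, x_2^2 + 8/3x_2x_3 - x_3 - 1}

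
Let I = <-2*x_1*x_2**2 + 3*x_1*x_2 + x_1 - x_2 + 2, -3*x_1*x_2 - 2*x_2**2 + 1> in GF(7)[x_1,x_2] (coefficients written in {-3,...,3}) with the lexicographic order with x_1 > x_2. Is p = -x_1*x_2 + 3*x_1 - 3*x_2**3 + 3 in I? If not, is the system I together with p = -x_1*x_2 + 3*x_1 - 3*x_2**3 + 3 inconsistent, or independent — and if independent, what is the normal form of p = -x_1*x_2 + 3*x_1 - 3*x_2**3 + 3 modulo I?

-x_1*x_2 + 3*x_1 - 3*x_2**3 + 3 is independent of I; its normal form modulo I is 2*x_2**2 - 2*x_2 + 3.

First compute the reduced Gröbner basis of I by Buchberger's algorithm.
f_1 = -2*x_1*x_2**2 + 3*x_1*x_2 + x_1 - x_2 + 2, LT = x_1*x_2**2.
f_2 = -3*x_1*x_2 - 2*x_2**2 + 1, LT = x_1*x_2.

S(f_1,f_2): lcm = x_1*x_2**2. S = 2*x_1*x_2 + 3*x_1 - 3*x_2**3 + 2*x_2 - 1.
  leading term x_1*x_2: subtract (-3)·f_2 from 2*x_1*x_2 + 3*x_1 - 3*x_2**3 + 2*x_2 - 1 → 3*x_1 - 3*x_2**3 + x_2**2 + 2*x_2 + 2
  leading term x_1: no divisor's leading term divides it; move 3*x_1 to the remainder.
  leading term x_2**3: no divisor's leading term divides it; move -3*x_2**3 to the remainder.
  leading term x_2**2: no divisor's leading term divides it; move x_2**2 to the remainder.
  leading term x_2: no divisor's leading term divides it; move 2*x_2 to the remainder.
  leading term 1: no divisor's leading term divides it; move 2 to the remainder.
  remainder 3*x_1 - 3*x_2**3 + x_2**2 + 2*x_2 + 2 ≠ 0; add h_3 = 3*x_1 - 3*x_2**3 + x_2**2 + 2*x_2 + 2 to the basis.

S(f_1,h_3): lcm = x_1*x_2**2. S = 2*x_1*x_2 + 3*x_1 + x_2**5 + 2*x_2**4 - 3*x_2**3 - 3*x_2**2 - 3*x_2 - 1.
  leading term x_1*x_2: subtract (-3)·f_2 from 2*x_1*x_2 + 3*x_1 + x_2**5 + 2*x_2**4 - 3*x_2**3 - 3*x_2**2 - 3*x_2 - 1 → 3*x_1 + x_2**5 + 2*x_2**4 - 3*x_2**3 - 2*x_2**2 - 3*x_2 + 2
  leading term x_1: subtract (1)·h_3 from 3*x_1 + x_2**5 + 2*x_2**4 - 3*x_2**3 - 2*x_2**2 - 3*x_2 + 2 → x_2**5 + 2*x_2**4 - 3*x_2**2 + 2*x_2
  leading term x_2**5: no divisor's leading term divides it; move x_2**5 to the remainder.
  leading term x_2**4: no divisor's leading term divides it; move 2*x_2**4 to the remainder.
  leading term x_2**2: no divisor's leading term divides it; move -3*x_2**2 to the remainder.
  leading term x_2: no divisor's leading term divides it; move 2*x_2 to the remainder.
  remainder x_2**5 + 2*x_2**4 - 3*x_2**2 + 2*x_2 ≠ 0; add h_4 = x_2**5 + 2*x_2**4 - 3*x_2**2 + 2*x_2 to the basis.

S(f_2,h_3): lcm = x_1*x_2. S = x_2**4 + 2*x_2**3 - 3*x_2 + 2.
  leading term x_2**4: no divisor's leading term divides it; move x_2**4 to the remainder.
  leading term x_2**3: no divisor's leading term divides it; move 2*x_2**3 to the remainder.
  leading term x_2: no divisor's leading term divides it; move -3*x_2 to the remainder.
  leading term 1: no divisor's leading term divides it; move 2 to the remainder.
  remainder x_2**4 + 2*x_2**3 - 3*x_2 + 2 ≠ 0; add h_5 = x_2**4 + 2*x_2**3 - 3*x_2 + 2 to the basis.

The other S-polynomials (S(f_1,h_4), S(f_2,h_4), S(h_3,h_4), S(f_1,h_5), S(f_2,h_5), S(h_3,h_5), S(h_4,h_5)) all reduce to 0 modulo the current basis, so we have a Gröbner basis.
Inter-reduce: drop elements whose leading term is divisible by another's, tail-reduce, and make monic.
Reduced Gröbner basis: {x_1 - x_2**3 - 2*x_2**2 + 3*x_2 + 3, x_2**4 + 2*x_2**3 - 3*x_2 + 2}.
Label its elements g_1 = x_1 - x_2**3 - 2*x_2**2 + 3*x_2 + 3, g_2 = x_2**4 + 2*x_2**3 - 3*x_2 + 2.

Reduce p = -x_1*x_2 + 3*x_1 - 3*x_2**3 + 3 modulo G:
  leading term x_1*x_2: subtract (-x_2)·g_1 from -x_1*x_2 + 3*x_1 - 3*x_2**3 + 3 → 3*x_1 - x_2**4 + 2*x_2**3 + 3*x_2**2 + 3*x_2 + 3
  leading term x_1: subtract (3)·g_1 from 3*x_1 - x_2**4 + 2*x_2**3 + 3*x_2**2 + 3*x_2 + 3 → -x_2**4 - 2*x_2**3 + 2*x_2**2 + x_2 + 1
  leading term x_2**4: subtract (-1)·g_2 from -x_2**4 - 2*x_2**3 + 2*x_2**2 + x_2 + 1 → 2*x_2**2 - 2*x_2 + 3
  leading term x_2**2: no divisor's leading term divides it; move 2*x_2**2 to the remainder.
  leading term x_2: no divisor's leading term divides it; move -2*x_2 to the remainder.
  leading term 1: no divisor's leading term divides it; move 3 to the remainder.
  normal form = 2*x_2**2 - 2*x_2 + 3.
The normal form is nonzero, so p ∉ I. Since p minus its normal form lies in I, I + (p) = I + (r) where r = 2*x_2**2 - 2*x_2 + 3; decide whether this ideal is the whole ring.
Run Buchberger on G together with r (pairs among the g_i already reduce to 0 since G is a Gröbner basis):
g_1 = x_1 - x_2**3 - 2*x_2**2 + 3*x_2 + 3, LT = x_1.
g_2 = x_2**4 + 2*x_2**3 - 3*x_2 + 2, LT = x_2**4.
r = 2*x_2**2 - 2*x_2 + 3, LT = x_2**2.

S(g_2,r): lcm = x_2**4. S = 3*x_2**3 + 2*x_2**2 - 3*x_2 + 2.
  leading term x_2**3: subtract (-2*x_2)·r from 3*x_2**3 + 2*x_2**2 - 3*x_2 + 2 → -2*x_2**2 + 3*x_2 + 2
  leading term x_2**2: subtract (-1)·r from -2*x_2**2 + 3*x_2 + 2 → x_2 - 2
  leading term x_2: no divisor's leading term divides it; move x_2 to the remainder.
  leading term 1: no divisor's leading term divides it; move -2 to the remainder.
  remainder x_2 - 2 ≠ 0; add m_4 = x_2 - 2 to the basis.

The other S-polynomials (S(g_1,g_2), S(g_1,r), S(g_1,m_4), S(g_2,m_4), S(r,m_4)) all reduce to 0 modulo the current basis, so we have a Gröbner basis.
Inter-reduce: drop elements whose leading term is divisible by another's, tail-reduce, and make monic.
Reduced Gröbner basis: {x_1, x_2 - 2}.
The reduced Gröbner basis of I + (p) is {x_1, x_2 - 2} ≠ {1}, a proper ideal, so the enlarged system stays consistent: p is independent of I, with normal form 2*x_2**2 - 2*x_2 + 3.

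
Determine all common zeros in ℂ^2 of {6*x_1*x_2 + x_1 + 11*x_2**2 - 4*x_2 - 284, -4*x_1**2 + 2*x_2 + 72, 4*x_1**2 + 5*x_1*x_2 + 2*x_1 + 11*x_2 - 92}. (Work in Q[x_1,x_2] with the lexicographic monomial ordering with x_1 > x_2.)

Compute a lex Gröbner basis by Buchberger's algorithm.
f_1 = 6*x_1*x_2 + x_1 + 11*x_2**2 - 4*x_2 - 284, LT = x_1*x_2.
f_2 = -4*x_1**2 + 2*x_2 + 72, LT = x_1**2.
f_3 = 4*x_1**2 + 5*x_1*x_2 + 2*x_1 + 11*x_2 - 92, LT = x_1**2.

S(f_1,f_2): lcm = x_1**2*x_2. S = 1/6*x_1**2 + 11/6*x_1*x_2**2 - 2/3*x_1*x_2 - 142/3*x_1 + 1/2*x_2**2 + 18*x_2.
  reduce S modulo (f_1, f_2, f_3):
  remainder -10189/216*x_1 - 121/36*x_2**3 + 757/216*x_2**2 + 11255/108*x_2 - 2323/54 ≠ 0; add h_4 = -10189/216*x_1 - 121/36*x_2**3 + 757/216*x_2**2 + 11255/108*x_2 - 2323/54 to the basis.

S(f_1,f_3): lcm = x_1**2*x_2. S = 1/6*x_1**2 + 7/12*x_1*x_2**2 - 7/6*x_1*x_2 - 142/3*x_1 - 11/4*x_2**2 + 23*x_2.
  reduce S modulo (f_1, f_2, f_3, h_4):
  remainder 46629/20378*x_2**3 - 36120/10189*x_2**2 - 4422329/81512*x_2 - 12271/886 ≠ 0; add h_5 = 46629/20378*x_2**3 - 36120/10189*x_2**2 - 4422329/81512*x_2 - 12271/886 to the basis.

S(f_2,f_3): lcm = x_1**2. S = -5/4*x_1*x_2 - 1/2*x_1 - 13/4*x_2 + 5.
  reduce S modulo (f_1, f_2, f_3, h_4, h_5):
  remainder 3253/1413*x_2**2 - 287231/67824*x_2 - 911807/16956 ≠ 0; add h_6 = 3253/1413*x_2**2 - 287231/67824*x_2 - 911807/16956 to the basis.

S(f_1,h_4): lcm = x_1*x_2. S = 1/6*x_1 - 726/10189*x_2**4 + 757/10189*x_2**3 + 247139/61134*x_2**2 - 2098/1329*x_2 - 142/3.
  reduce S modulo (f_1, f_2, f_3, h_4, h_5, h_6):
  remainder 633520567/441262944*x_2 + 633520567/110315736 ≠ 0; add h_7 = 633520567/441262944*x_2 + 633520567/110315736 to the basis.

The other S-polynomials (S(f_2,h_4), S(f_3,h_4), S(f_1,h_5), S(f_2,h_5), S(f_3,h_5), S(h_4,h_5), S(f_1,h_6), S(f_2,h_6), S(f_3,h_6), S(h_4,h_6), S(h_5,h_6), S(f_1,h_7), S(f_2,h_7), S(f_3,h_7), S(h_4,h_7), S(h_5,h_7), S(h_6,h_7)) all reduce to 0 modulo the current basis, so we have a Gröbner basis.
Inter-reduce: drop elements whose leading term is divisible by another's, tail-reduce, and make monic.
Reduced Gröbner basis: {x_1 + 4, x_2 + 4}.

From the last basis element, x_2 + 4 = 0, so x_2 takes values in {-4}. Each choice, substituted upward through the basis, yields the corresponding point(s) of the solution set.
  x_2 = -4: the earlier basis element becomes x_1 + 4 = 0, giving x_1 = -4 — point (-4, -4).

{(-4, -4)}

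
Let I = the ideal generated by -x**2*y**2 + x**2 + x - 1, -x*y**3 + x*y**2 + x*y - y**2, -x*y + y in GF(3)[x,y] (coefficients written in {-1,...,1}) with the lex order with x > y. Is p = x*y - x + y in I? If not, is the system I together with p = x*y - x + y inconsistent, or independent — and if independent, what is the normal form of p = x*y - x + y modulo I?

First compute the reduced Gröbner basis of I by Buchberger's algorithm.
f_1 = -x**2*y**2 + x**2 + x - 1, LT = x**2*y**2.
f_2 = -x*y**3 + x*y**2 + x*y - y**2, LT = x*y**3.
f_3 = -x*y + y, LT = x*y.

S(f_1,f_2): lcm = x**2*y**3. S = x**2*y**2 - x*y**2 - x*y + y.
  leading term x**2*y**2: subtract (-1)·f_1 from x**2*y**2 - x*y**2 - x*y + y → x**2 - x*y**2 - x*y + x + y - 1
  leading term x**2: no divisor's leading term divides it; move x**2 to the remainder.
  leading term x*y**2: subtract (y)·f_3 from -x*y**2 - x*y + x + y - 1 → -x*y + x - y**2 + y - 1
  leading term x*y: subtract (1)·f_3 from -x*y + x - y**2 + y - 1 → x - y**2 - 1
  leading term x: no divisor's leading term divides it; move x to the remainder.
  leading term y**2: no divisor's leading term divides it; move -y**2 to the remainder.
  leading term 1: no divisor's leading term divides it; move -1 to the remainder.
  remainder x**2 + x - y**2 - 1 ≠ 0; add h_4 = x**2 + x - y**2 - 1 to the basis.

S(f_2,f_3): lcm = x*y**3. S = -x*y**2 - x*y + y**3 + y**2.
  leading term x*y**2: subtract (y)·f_3 from -x*y**2 - x*y + y**3 + y**2 → -x*y + y**3
  leading term x*y: subtract (1)·f_3 from -x*y + y**3 → y**3 - y
  leading term y**3: no divisor's leading term divides it; move y**3 to the remainder.
  leading term y: no divisor's leading term divides it; move -y to the remainder.
  remainder y**3 - y ≠ 0; add h_5 = y**3 - y to the basis.

The other S-polynomials (S(f_1,f_3), S(f_1,h_4), S(f_2,h_4), S(f_3,h_4), S(f_1,h_5), S(f_2,h_5), S(f_3,h_5), S(h_4,h_5)) all reduce to 0 modulo the current basis, so we have a Gröbner basis.
Inter-reduce: drop elements whose leading term is divisible by another's, tail-reduce, and make monic.
Reduced Gröbner basis: {x**2 + x - y**2 - 1, x*y - y, y**3 - y}.
Label its elements g_1 = x**2 + x - y**2 - 1, g_2 = x*y - y, g_3 = y**3 - y.

Reduce p = x*y - x + y modulo G:
  leading term x*y: subtract (1)·g_2 from x*y - x + y → -x - y
  leading term x: no divisor's leading term divides it; move -x to the remainder.
  leading term y: no divisor's leading term divides it; move -y to the remainder.
  normal form = -x - y.
The normal form is nonzero, so p ∉ I. Since p minus its normal form lies in I, I + (p) = I + (r) where r = -x - y; decide whether this ideal is the whole ring.
Run Buchberger on G together with r (pairs among the g_i already reduce to 0 since G is a Gröbner basis):
g_1 = x**2 + x - y**2 - 1, LT = x**2.
g_2 = x*y - y, LT = x*y.
g_3 = y**3 - y, LT = y**3.
r = -x - y, LT = x.

S(g_1,r): lcm = x**2. S = -x*y + x - y**2 - 1.
  leading term x*y: subtract (-1)·g_2 from -x*y + x - y**2 - 1 → x - y**2 - y - 1
  leading term x: subtract (-1)·r from x - y**2 - y - 1 → -y**2 + y - 1
  leading term y**2: no divisor's leading term divides it; move -y**2 to the remainder.
  leading term y: no divisor's leading term divides it; move y to the remainder.
  leading term 1: no divisor's leading term divides it; move -1 to the remainder.
  remainder -y**2 + y - 1 ≠ 0; add m_5 = -y**2 + y - 1 to the basis.

S(g_2,r): lcm = x*y. S = -y**2 - y.
  leading term y**2: subtract (1)·m_5 from -y**2 - y → y + 1
  leading term y: no divisor's leading term divides it; move y to the remainder.
  leading term 1: no divisor's leading term divides it; move 1 to the remainder.
  remainder y + 1 ≠ 0; add m_6 = y + 1 to the basis.

The other S-polynomials (S(g_1,g_2), S(g_1,g_3), S(g_2,g_3), S(g_3,r), S(g_1,m_5), S(g_2,m_5), S(g_3,m_5), S(r,m_5), S(g_1,m_6), S(g_2,m_6), S(g_3,m_6), S(r,m_6), S(m_5,m_6)) all reduce to 0 modulo the current basis, so we have a Gröbner basis.
Inter-reduce: drop elements whose leading term is divisible by another's, tail-reduce, and make monic.
Reduced Gröbner basis: {x - 1, y + 1}.
The reduced Gröbner basis of I + (p) is {x - 1, y + 1} ≠ {1}, a proper ideal, so the enlarged system stays consistent: p is independent of I, with normal form -x - y.

x*y - x + y is independent of I; its normal form modulo I is -x - y.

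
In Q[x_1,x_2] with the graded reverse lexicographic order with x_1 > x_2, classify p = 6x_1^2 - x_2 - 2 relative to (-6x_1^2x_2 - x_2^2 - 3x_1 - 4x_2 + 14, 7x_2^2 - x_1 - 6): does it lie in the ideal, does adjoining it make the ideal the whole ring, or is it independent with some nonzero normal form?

Adjoining 6x_1^2 - x_2 - 2 makes the ideal the whole ring: the system is inconsistent.

First compute the reduced Gröbner basis of I by Buchberger's algorithm.
f_1 = -6x_1^2x_2 - x_2^2 - 3x_1 - 4x_2 + 14, LT = x_1^2x_2.
f_2 = 7x_2^2 - x_1 - 6, LT = x_2^2.

S(f_1,f_2): lcm = x_1^2x_2^2. S = 1/7x_1^3 + 1/6x_2^3 + 6/7x_1^2 + 1/2x_1x_2 + 2/3x_2^2 - 7/3x_2.
  reduce S modulo (f_1, f_2):
  remainder 1/7x_1^3 + 6/7x_1^2 + 11/21x_1x_2 + 2/21x_1 - 46/21x_2 + 4/7 ≠ 0; add h_3 = 1/7x_1^3 + 6/7x_1^2 + 11/21x_1x_2 + 2/21x_1 - 46/21x_2 + 4/7 to the basis.

The other S-polynomials (S(f_1,h_3), S(f_2,h_3)) all reduce to 0 modulo the current basis, so we have a Gröbner basis.
Inter-reduce: drop elements whose leading term is divisible by another's, tail-reduce, and make monic.
Reduced Gröbner basis: {x_1^3 + 6x_1^2 + 11/3x_1x_2 + 2/3x_1 - 46/3x_2 + 4, x_1^2x_2 + 11/21x_1 + 2/3x_2 - 46/21, x_2^2 - 1/7x_1 - 6/7}.
Label its elements g_1 = x_1^3 + 6x_1^2 + 11/3x_1x_2 + 2/3x_1 - 46/3x_2 + 4, g_2 = x_1^2x_2 + 11/21x_1 + 2/3x_2 - 46/21, g_3 = x_2^2 - 1/7x_1 - 6/7.

Reduce p = 6x_1^2 - x_2 - 2 modulo G:
  leading term x_1^2: no divisor's leading term divides it; move 6x_1^2 to the remainder.
  leading term x_2: no divisor's leading term divides it; move -x_2 to the remainder.
  leading term 1: no divisor's leading term divides it; move -2 to the remainder.
  normal form = 6x_1^2 - x_2 - 2.
The normal form is nonzero, so p ∉ I. Since p minus its normal form lies in I, I + (p) = I + (r) where r = 6x_1^2 - x_2 - 2; decide whether this ideal is the whole ring.
Run Buchberger on G together with r (pairs among the g_i already reduce to 0 since G is a Gröbner basis):
g_1 = x_1^3 + 6x_1^2 + 11/3x_1x_2 + 2/3x_1 - 46/3x_2 + 4, LT = x_1^3.
g_2 = x_1^2x_2 + 11/21x_1 + 2/3x_2 - 46/21, LT = x_1^2x_2.
g_3 = x_2^2 - 1/7x_1 - 6/7, LT = x_2^2.
r = 6x_1^2 - x_2 - 2, LT = x_1^2.

S(g_1,r): lcm = x_1^3. S = 6x_1^2 + 23/6x_1x_2 + x_1 - 46/3x_2 + 4.
  reduce S modulo (g_1, g_2, g_3, r):
  remainder 23/6x_1x_2 + x_1 - 43/3x_2 + 6 ≠ 0; add m_5 = 23/6x_1x_2 + x_1 - 43/3x_2 + 6 to the basis.

S(g_2,r): lcm = x_1^2x_2. S = 1/6x_2^2 + 11/21x_1 + x_2 - 46/21.
  reduce S modulo (g_1, g_2, g_3, r, m_5):
  remainder 23/42x_1 + x_2 - 43/21 ≠ 0; add m_6 = 23/42x_1 + x_2 - 43/21 to the basis.

S(g_1,m_5): lcm = x_1^3x_2. S = -6/23x_1^3 + 224/23x_1^2x_2 + 11/3x_1x_2^2 - 36/23x_1^2 + 2/3x_1x_2 - 46/3x_2^2 + 4x_2.
  reduce S modulo (g_1, g_2, g_3, r, m_5, m_6):
  remainder 11798413/1533042x_2 - 7342511/766521 ≠ 0; add m_7 = 11798413/1533042x_2 - 7342511/766521 to the basis.

S(g_2,m_5): lcm = x_1^2x_2. S = -6/23x_1^2 + 86/23x_1x_2 - 503/483x_1 + 2/3x_2 - 46/21.
  reduce S modulo (g_1, g_2, g_3, r, m_5, m_6, m_7):
  remainder 174910320/24669409 ≠ 0; add m_8 = 174910320/24669409 to the basis.

The other S-polynomials (S(g_1,g_2), S(g_1,g_3), S(g_2,g_3), S(g_3,r), S(g_3,m_5), S(r,m_5), S(g_1,m_6), S(g_2,m_6), S(g_3,m_6), S(r,m_6), S(m_5,m_6), S(g_1,m_7), S(g_2,m_7), S(g_3,m_7), S(r,m_7), S(m_5,m_7), S(m_6,m_7), S(g_1,m_8), S(g_2,m_8), S(g_3,m_8), S(r,m_8), S(m_5,m_8), S(m_6,m_8), S(m_7,m_8)) all reduce to 0 modulo the current basis, so we have a Gröbner basis.
Inter-reduce: drop elements whose leading term is divisible by another's, tail-reduce, and make monic.
Reduced Gröbner basis: {1}.
The reduced Gröbner basis of I + (p) is {1}: the ideal is the whole ring, so the enlarged system has no common solution — adjoining p is inconsistent.

The remainder on division by a Gröbner basis is unique — it is the normal form.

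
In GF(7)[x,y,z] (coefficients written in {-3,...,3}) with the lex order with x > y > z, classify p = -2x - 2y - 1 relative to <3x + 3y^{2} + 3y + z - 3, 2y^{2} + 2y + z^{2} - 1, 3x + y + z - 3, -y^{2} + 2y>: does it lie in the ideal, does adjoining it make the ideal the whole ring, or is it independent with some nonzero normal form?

First compute the reduced Gröbner basis of I by Buchberger's algorithm.
f_1 = 3x + 3y^{2} + 3y + z - 3, LT = x.
f_2 = 2y^{2} + 2y + z^{2} - 1, LT = y^{2}.
f_3 = 3x + y + z - 3, LT = x.
f_4 = -y^{2} + 2y, LT = y^{2}.

S(f_1,f_3): lcm = x. S = y^{2} + 3y.
  leading term y^{2}: subtract (-3)·f_2 from y^{2} + 3y → 2y + 3z^{2} - 3
  leading term y: no divisor's leading term divides it; move 2y to the remainder.
  leading term z^{2}: no divisor's leading term divides it; move 3z^{2} to the remainder.
  leading term 1: no divisor's leading term divides it; move -3 to the remainder.
  remainder 2y + 3z^{2} - 3 ≠ 0; add h_5 = 2y + 3z^{2} - 3 to the basis.

S(f_2,f_4): lcm = y^{2}. S = 3y - 3z^{2} + 3.
  leading term y: subtract (-2)·h_5 from 3y - 3z^{2} + 3 → 3z^{2} - 3
  leading term z^{2}: no divisor's leading term divides it; move 3z^{2} to the remainder.
  leading term 1: no divisor's leading term divides it; move -3 to the remainder.
  remainder 3z^{2} - 3 ≠ 0; add h_6 = 3z^{2} - 3 to the basis.

The other S-polynomials (S(f_1,f_2), S(f_1,f_4), S(f_2,f_3), S(f_3,f_4), S(f_1,h_5), S(f_2,h_5), S(f_3,h_5), S(f_4,h_5), S(f_1,h_6), S(f_2,h_6), S(f_3,h_6), S(f_4,h_6), S(h_5,h_6)) all reduce to 0 modulo the current basis, so we have a Gröbner basis.
Inter-reduce: drop elements whose leading term is divisible by another's, tail-reduce, and make monic.
Reduced Gröbner basis: {x - 2z - 1, y, z^{2} - 1}.
Label its elements g_1 = x - 2z - 1, g_2 = y, g_3 = z^{2} - 1.

Reduce p = -2x - 2y - 1 modulo G:
  leading term x: subtract (-2)·g_1 from -2x - 2y - 1 → -2y + 3z - 3
  leading term y: subtract (-2)·g_2 from -2y + 3z - 3 → 3z - 3
  leading term z: no divisor's leading term divides it; move 3z to the remainder.
  leading term 1: no divisor's leading term divides it; move -3 to the remainder.
  normal form = 3z - 3.
The normal form is nonzero, so p ∉ I. Since p minus its normal form lies in I, I + (p) = I + (r) where r = 3z - 3; decide whether this ideal is the whole ring.
Run Buchberger on G together with r (pairs among the g_i already reduce to 0 since G is a Gröbner basis):
g_1 = x - 2z - 1, LT = x.
g_2 = y, LT = y.
g_3 = z^{2} - 1, LT = z^{2}.
r = 3z - 3, LT = z.

The S-polynomials (S(g_1,g_2), S(g_1,g_3), S(g_1,r), S(g_2,g_3), S(g_2,r), S(g_3,r)) all reduce to 0 modulo the current basis, so we have a Gröbner basis.
Inter-reduce: drop elements whose leading term is divisible by another's, tail-reduce, and make monic.
Reduced Gröbner basis: {x - 3, y, z - 1}.
The reduced Gröbner basis of I + (p) is {x - 3, y, z - 1} ≠ {1}, a proper ideal, so the enlarged system stays consistent: p is independent of I, with normal form 3z - 3.

The remainder on division by a Gröbner basis is unique — it is the normal form.

-2x - 2y - 1 is independent of I; its normal form modulo I is 3z - 3.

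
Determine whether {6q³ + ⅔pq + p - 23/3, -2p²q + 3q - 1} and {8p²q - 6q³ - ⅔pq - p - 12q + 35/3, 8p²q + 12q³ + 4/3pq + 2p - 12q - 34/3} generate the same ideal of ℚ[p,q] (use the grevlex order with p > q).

Yes, the ideals are equal.

Two ideals are equal iff their reduced Gröbner bases coincide (the reduced basis is unique for a fixed ordering).
Buchberger on the first generating set:
f_1 = 6q³ + ⅔pq + p - 23/3, LT = q³.
f_2 = -2p²q + 3q - 1, LT = p²q.

S(f_1,f_2): lcm = p²q³. S = 1/9p³q + ⅙p³ + 3/2q³ - 23/18p² - ½q².
  leading term p³q: subtract (-1/18p)·f_2 from 1/9p³q + ⅙p³ + 3/2q³ - 23/18p² - ½q² → ⅙p³ + 3/2q³ - 23/18p² + ⅙pq - ½q² - 1/18p
  leading term p³: no divisor's leading term divides it; move ⅙p³ to the remainder.
  leading term q³: subtract (¼)·f_1 from 3/2q³ - 23/18p² + ⅙pq - ½q² - 1/18p → -23/18p² - ½q² - 11/36p + 23/12
  leading term p²: no divisor's leading term divides it; move -23/18p² to the remainder.
  leading term q²: no divisor's leading term divides it; move -½q² to the remainder.
  leading term p: no divisor's leading term divides it; move -11/36p to the remainder.
  leading term 1: no divisor's leading term divides it; move 23/12 to the remainder.
  remainder ⅙p³ - 23/18p² - ½q² - 11/36p + 23/12 ≠ 0; add g_3 = ⅙p³ - 23/18p² - ½q² - 11/36p + 23/12 to the basis.

S(f_1,g_3): leading monomials are coprime, so the S-polynomial reduces to 0 (Buchberger's first criterion).
S(f_2,g_3): lcm = p³q. S = 23/3p²q + 3q³ + ⅓pq + ½p - 23/2q.
  leading term p²q: subtract (-23/6)·f_2 from 23/3p²q + 3q³ + ⅓pq + ½p - 23/2q → 3q³ + ⅓pq + ½p - 23/6
  leading term q³: subtract (½)·f_1 from 3q³ + ⅓pq + ½p - 23/6 → 0
  remainder 0.

Every S-polynomial of the final basis reduces to 0, so we have a Gröbner basis.
Inter-reduce: drop elements whose leading term is divisible by another's, tail-reduce, and make monic.
Reduced Gröbner basis: {p³ - 23/3p² - 3q² - 11/6p + 23/2, p²q - 3/2q + ½, q³ + 1/9pq + ⅙p - 23/18}.

Buchberger on the second generating set:
h_1 = 8p²q - 6q³ - ⅔pq - p - 12q + 35/3, LT = p²q.
h_2 = 8p²q + 12q³ + 4/3pq + 2p - 12q - 34/3, LT = p²q.

S(h_1,h_2): lcm = p²q. S = -9/4q³ - ¼pq - ⅜p + 23/8.
  leading term q³: no divisor's leading term divides it; move -9/4q³ to the remainder.
  leading term pq: no divisor's leading term divides it; move -¼pq to the remainder.
  leading term p: no divisor's leading term divides it; move -⅜p to the remainder.
  leading term 1: no divisor's leading term divides it; move 23/8 to the remainder.
  remainder -9/4q³ - ¼pq - ⅜p + 23/8 ≠ 0; add k_3 = -9/4q³ - ¼pq - ⅜p + 23/8 to the basis.

S(h_1,k_3): lcm = p²q³. S = -¾q⁵ - 1/9p³q - 1/12pq³ - ⅙p³ - ⅛pq² - 3/2q³ + 23/18p² + 35/24q².
  leading term q⁵: subtract (⅓q²)·k_3 from -¾q⁵ - 1/9p³q - 1/12pq³ - ⅙p³ - ⅛pq² - 3/2q³ + 23/18p² + 35/24q² → -1/9p³q - ⅙p³ - 3/2q³ + 23/18p² + ½q²
  leading term p³q: subtract (-1/72p)·h_1 from -1/9p³q - ⅙p³ - 3/2q³ + 23/18p² + ½q² → -1/12pq³ - ⅙p³ - 1/108p²q - 3/2q³ + 91/72p² - ⅙pq + ½q² + 35/216p
  leading term pq³: subtract (1/27p)·k_3 from -1/12pq³ - ⅙p³ - 1/108p²q - 3/2q³ + 91/72p² - ⅙pq + ½q² + 35/216p → -⅙p³ - 3/2q³ + 23/18p² - ⅙pq + ½q² + 1/18p
  leading term p³: no divisor's leading term divides it; move -⅙p³ to the remainder.
  leading term q³: subtract (⅔)·k_3 from -3/2q³ + 23/18p² - ⅙pq + ½q² + 1/18p → 23/18p² + ½q² + 11/36p - 23/12
  leading term p²: no divisor's leading term divides it; move 23/18p² to the remainder.
  leading term q²: no divisor's leading term divides it; move ½q² to the remainder.
  leading term p: no divisor's leading term divides it; move 11/36p to the remainder.
  leading term 1: no divisor's leading term divides it; move -23/12 to the remainder.
  remainder -⅙p³ + 23/18p² + ½q² + 11/36p - 23/12 ≠ 0; add k_4 = -⅙p³ + 23/18p² + ½q² + 11/36p - 23/12 to the basis.

S(h_2,k_3): lcm = p²q³. S = 3/2q⁵ - 1/9p³q + ⅙pq³ - ⅙p³ + ¼pq² - 3/2q³ + 23/18p² - 17/12q².
  leading term q⁵: subtract (-⅔q²)·k_3 from 3/2q⁵ - 1/9p³q + ⅙pq³ - ⅙p³ + ¼pq² - 3/2q³ + 23/18p² - 17/12q² → -1/9p³q - ⅙p³ - 3/2q³ + 23/18p² + ½q²
  leading term p³q: subtract (-1/72p)·h_1 from -1/9p³q - ⅙p³ - 3/2q³ + 23/18p² + ½q² → -1/12pq³ - ⅙p³ - 1/108p²q - 3/2q³ + 91/72p² - ⅙pq + ½q² + 35/216p
  leading term pq³: subtract (1/27p)·k_3 from -1/12pq³ - ⅙p³ - 1/108p²q - 3/2q³ + 91/72p² - ⅙pq + ½q² + 35/216p → -⅙p³ - 3/2q³ + 23/18p² - ⅙pq + ½q² + 1/18p
  leading term p³: subtract (1)·k_4 from -⅙p³ - 3/2q³ + 23/18p² - ⅙pq + ½q² + 1/18p → -3/2q³ - ⅙pq - ¼p + 23/12
  leading term q³: subtract (⅔)·k_3 from -3/2q³ - ⅙pq - ¼p + 23/12 → 0
  remainder 0.

S(h_1,k_4): lcm = p³q. S = -¾pq³ + 91/12p²q + 3q³ - ⅛p² + ⅓pq + 35/24p - 23/2q.
  leading term pq³: subtract (⅓p)·k_3 from -¾pq³ + 91/12p²q + 3q³ - ⅛p² + ⅓pq + 35/24p - 23/2q → 23/3p²q + 3q³ + ⅓pq + ½p - 23/2q
  leading term p²q: subtract (23/24)·h_1 from 23/3p²q + 3q³ + ⅓pq + ½p - 23/2q → 35/4q³ + 35/36pq + 35/24p - 805/72
  leading term q³: subtract (-35/9)·k_3 from 35/4q³ + 35/36pq + 35/24p - 805/72 → 0
  remainder 0.

S(h_2,k_4): lcm = p³q. S = 3/2pq³ + 47/6p²q + 3q³ + ¼p² + ⅓pq - 17/12p - 23/2q.
  leading term pq³: subtract (-⅔p)·k_3 from 3/2pq³ + 47/6p²q + 3q³ + ¼p² + ⅓pq - 17/12p - 23/2q → 23/3p²q + 3q³ + ⅓pq + ½p - 23/2q
  leading term p²q: subtract (23/24)·h_1 from 23/3p²q + 3q³ + ⅓pq + ½p - 23/2q → 35/4q³ + 35/36pq + 35/24p - 805/72
  leading term q³: subtract (-35/9)·k_3 from 35/4q³ + 35/36pq + 35/24p - 805/72 → 0
  remainder 0.

S(k_3,k_4): leading monomials are coprime, so the S-polynomial reduces to 0 (Buchberger's first criterion).
Every S-polynomial of the final basis reduces to 0, so we have a Gröbner basis.
Inter-reduce: drop elements whose leading term is divisible by another's, tail-reduce, and make monic.
Reduced Gröbner basis: {p³ - 23/3p² - 3q² - 11/6p + 23/2, p²q - 3/2q + ½, q³ + 1/9pq + ⅙p - 23/18}.

The two bases agree; hence the ideals are identical.
The same test decides containment: I ⊆ J iff every generator of I reduces to 0 modulo a Gröbner basis of J.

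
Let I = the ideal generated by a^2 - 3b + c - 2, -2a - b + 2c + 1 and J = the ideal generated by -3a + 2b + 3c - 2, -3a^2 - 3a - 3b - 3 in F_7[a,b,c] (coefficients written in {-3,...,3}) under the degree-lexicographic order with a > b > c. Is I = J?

Yes, the ideals are equal.

For a fixed monomial order, each ideal has a unique reduced Gröbner basis; comparing bases decides equality.
Buchberger on the first generating set:
f_1 = a^2 - 3b + c - 2, LT = a^2.
f_2 = -2a - b + 2c + 1, LT = a.

S(f_1,f_2): lcm = a^2. S = 3ab + ac - 3a - 3b + c - 2.
  leading term ab: subtract (2b)·f_2 from 3ab + ac - 3a - 3b + c - 2 → ac + 2b^2 + 3bc - 3a + 2b + c - 2
  leading term ac: subtract (3c)·f_2 from ac + 2b^2 + 3bc - 3a + 2b + c - 2 → 2b^2 - bc + c^2 - 3a + 2b - 2c - 2
  leading term b^2: no divisor's leading term divides it; move 2b^2 to the remainder.
  leading term bc: no divisor's leading term divides it; move -bc to the remainder.
  leading term c^2: no divisor's leading term divides it; move c^2 to the remainder.
  leading term a: subtract (-2)·f_2 from -3a + 2b - 2c - 2 → 2c
  leading term c: no divisor's leading term divides it; move 2c to the remainder.
  remainder 2b^2 - bc + c^2 + 2c ≠ 0; add g_3 = 2b^2 - bc + c^2 + 2c to the basis.

The other S-polynomials (S(f_1,g_3), S(f_2,g_3)) all reduce to 0 modulo the current basis, so we have a Gröbner basis.
Inter-reduce: drop elements whose leading term is divisible by another's, tail-reduce, and make monic.
Reduced Gröbner basis: {b^2 + 3bc - 3c^2 + c, a - 3b - c + 3}.

Buchberger on the second generating set:
h_1 = -3a + 2b + 3c - 2, LT = a.
h_2 = -3a^2 - 3a - 3b - 3, LT = a^2.

S(h_1,h_2): lcm = a^2. S = -3ab - ac + 2a - b - 1.
  leading term ab: subtract (b)·h_1 from -3ab - ac + 2a - b - 1 → -ac - 2b^2 - 3bc + 2a + b - 1
  leading term ac: subtract (-2c)·h_1 from -ac - 2b^2 - 3bc + 2a + b - 1 → -2b^2 + bc - c^2 + 2a + b + 3c - 1
  leading term b^2: no divisor's leading term divides it; move -2b^2 to the remainder.
  leading term bc: no divisor's leading term divides it; move bc to the remainder.
  leading term c^2: no divisor's leading term divides it; move -c^2 to the remainder.
  leading term a: subtract (-3)·h_1 from 2a + b + 3c - 1 → -2c
  leading term c: no divisor's leading term divides it; move -2c to the remainder.
  remainder -2b^2 + bc - c^2 - 2c ≠ 0; add k_3 = -2b^2 + bc - c^2 - 2c to the basis.

The other S-polynomials (S(h_1,k_3), S(h_2,k_3)) all reduce to 0 modulo the current basis, so we have a Gröbner basis.
Inter-reduce: drop elements whose leading term is divisible by another's, tail-reduce, and make monic.
Reduced Gröbner basis: {b^2 + 3bc - 3c^2 + c, a - 3b - c + 3}.

Same reduced basis, so the two generating sets span the same ideal.
The same test decides containment: I ⊆ J iff every generator of I reduces to 0 modulo a Gröbner basis of J.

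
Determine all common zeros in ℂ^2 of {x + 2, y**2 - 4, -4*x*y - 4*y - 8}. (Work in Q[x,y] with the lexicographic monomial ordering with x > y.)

Compute a lex Gröbner basis by Buchberger's algorithm.
f_1 = x + 2, LT = x.
f_2 = y**2 - 4, LT = y**2.
f_3 = -4*x*y - 4*y - 8, LT = x*y.

S(f_1,f_3): lcm = x*y. S = y - 2.
  leading term y: no divisor's leading term divides it; move y to the remainder.
  leading term 1: no divisor's leading term divides it; move -2 to the remainder.
  remainder y - 2 ≠ 0; add h_4 = y - 2 to the basis.

The other S-polynomials (S(f_1,f_2), S(f_2,f_3), S(f_1,h_4), S(f_2,h_4), S(f_3,h_4)) all reduce to 0 modulo the current basis, so we have a Gröbner basis.
Inter-reduce: drop elements whose leading term is divisible by another's, tail-reduce, and make monic.
Reduced Gröbner basis: {x + 2, y - 2}.

Since the basis is lex-ordered, y - 2 is univariate in y. Its roots are {2}. Back-substituting each root into the other basis elements fixes the other coordinates.
  y = 2: the earlier basis element becomes x + 2 = 0, giving x = -2 — point (-2, 2).
Check: every point annihilates each of the original generators.

{(-2, 2)}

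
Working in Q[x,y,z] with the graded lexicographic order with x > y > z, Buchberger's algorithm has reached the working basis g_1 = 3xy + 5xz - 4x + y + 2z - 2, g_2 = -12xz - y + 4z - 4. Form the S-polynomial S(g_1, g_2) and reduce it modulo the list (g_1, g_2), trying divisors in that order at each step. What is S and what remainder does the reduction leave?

S(g_1, g_2) = 5/3xz^2 - 4/3xz - 1/12y^2 + 2/3yz + 2/3z^2 - 1/3y - 2/3z; remainder on division = -1/12y^2 + 19/36yz + 11/9z^2 - 2/9y - 5/3z + 4/9.

lcm(LM(g_1), LM(g_2)) = xyz.
S = (lcm/LT(g_1))·g_1 − (lcm/LT(g_2))·g_2 = 5/3xz^2 - 4/3xz - 1/12y^2 + 2/3yz + 2/3z^2 - 1/3y - 2/3z.
Reduce S modulo (g_1, g_2) in that order:
  leading term xz^2: subtract (-5/36z)·g_2 from 5/3xz^2 - 4/3xz - 1/12y^2 + 2/3yz + 2/3z^2 - 1/3y - 2/3z → -4/3xz - 1/12y^2 + 19/36yz + 11/9z^2 - 1/3y - 11/9z
  leading term xz: subtract (1/9)·g_2 from -4/3xz - 1/12y^2 + 19/36yz + 11/9z^2 - 1/3y - 11/9z → -1/12y^2 + 19/36yz + 11/9z^2 - 2/9y - 5/3z + 4/9
  leading term y^2: no divisor's leading term divides it; move -1/12y^2 to the remainder.
  leading term yz: no divisor's leading term divides it; move 19/36yz to the remainder.
  leading term z^2: no divisor's leading term divides it; move 11/9z^2 to the remainder.
  leading term y: no divisor's leading term divides it; move -2/9y to the remainder.
  leading term z: no divisor's leading term divides it; move -5/3z to the remainder.
  leading term 1: no divisor's leading term divides it; move 4/9 to the remainder.
The remainder -1/12y^2 + 19/36yz + 11/9z^2 - 2/9y - 5/3z + 4/9 is nonzero, so it would be added as the next basis element.
An S-polynomial is built so that the two leading terms cancel; whether anything survives reduction is exactly the Gröbner-basis criterion.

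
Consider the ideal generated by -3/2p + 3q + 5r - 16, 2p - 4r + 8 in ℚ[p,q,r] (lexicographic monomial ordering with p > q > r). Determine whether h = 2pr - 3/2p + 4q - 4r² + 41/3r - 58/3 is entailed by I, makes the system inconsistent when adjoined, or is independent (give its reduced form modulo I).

2pr - 3/2p + 4q - 4r² + 41/3r - 58/3 lies in I (it reduces to 0).

First compute the reduced Gröbner basis of I by Buchberger's algorithm.
f_1 = -3/2p + 3q + 5r - 16, LT = p.
f_2 = 2p - 4r + 8, LT = p.

S(f_1,f_2): lcm = p. S = -2q - 4/3r + 20/3.
  reduce S modulo (f_1, f_2):
  remainder -2q - 4/3r + 20/3 ≠ 0; add k_3 = -2q - 4/3r + 20/3 to the basis.

The other S-polynomials (S(f_1,k_3), S(f_2,k_3)) all reduce to 0 modulo the current basis, so we have a Gröbner basis.
Inter-reduce: drop elements whose leading term is divisible by another's, tail-reduce, and make monic.
Reduced Gröbner basis: {p - 2r + 4, q + ⅔r - 10/3}.
Label its elements g_1 = p - 2r + 4, g_2 = q + ⅔r - 10/3.

Reduce h = 2pr - 3/2p + 4q - 4r² + 41/3r - 58/3 modulo G:
  leading term pr: subtract (2r)·g_1 from 2pr - 3/2p + 4q - 4r² + 41/3r - 58/3 → -3/2p + 4q + 17/3r - 58/3
  leading term p: subtract (-3/2)·g_1 from -3/2p + 4q + 17/3r - 58/3 → 4q + 8/3r - 40/3
  leading term q: subtract (4)·g_2 from 4q + 8/3r - 40/3 → 0
  normal form = 0.
Since the normal form is 0, h ∈ I.

The remainder on division by a Gröbner basis is unique — it is the normal form.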